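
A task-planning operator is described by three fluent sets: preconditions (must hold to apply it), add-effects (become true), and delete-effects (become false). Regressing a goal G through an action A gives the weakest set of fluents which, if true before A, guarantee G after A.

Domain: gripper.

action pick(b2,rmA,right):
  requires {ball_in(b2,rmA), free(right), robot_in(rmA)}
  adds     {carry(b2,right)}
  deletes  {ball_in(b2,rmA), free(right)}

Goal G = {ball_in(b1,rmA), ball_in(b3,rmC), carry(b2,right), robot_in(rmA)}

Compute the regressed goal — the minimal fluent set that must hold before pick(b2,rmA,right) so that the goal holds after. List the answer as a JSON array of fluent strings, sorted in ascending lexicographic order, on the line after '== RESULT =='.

Regress:
  G ∩ del = {}  (empty — regression defined)
  G \ add = {ball_in(b1,rmA), ball_in(b3,rmC), carry(b2,right), robot_in(rmA)} \ {carry(b2,right)} = {ball_in(b1,rmA), ball_in(b3,rmC), robot_in(rmA)}
  ∪ pre   = {ball_in(b1,rmA), ball_in(b3,rmC), robot_in(rmA)} ∪ {ball_in(b2,rmA), free(right), robot_in(rmA)}
          = {ball_in(b1,rmA), ball_in(b2,rmA), ball_in(b3,rmC), free(right), robot_in(rmA)}

== RESULT ==
["ball_in(b1,rmA)", "ball_in(b2,rmA)", "ball_in(b3,rmC)", "free(right)", "robot_in(rmA)"]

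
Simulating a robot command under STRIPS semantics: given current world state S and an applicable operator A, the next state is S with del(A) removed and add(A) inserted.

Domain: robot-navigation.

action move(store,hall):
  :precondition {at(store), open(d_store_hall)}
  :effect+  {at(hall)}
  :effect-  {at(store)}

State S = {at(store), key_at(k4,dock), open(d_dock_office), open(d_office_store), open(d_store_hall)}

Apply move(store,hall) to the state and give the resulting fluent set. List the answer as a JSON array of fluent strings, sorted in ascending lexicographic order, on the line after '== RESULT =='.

Progress:
  pre ⊆ S: {at(store), open(d_store_hall)} ⊆ S  — applicable
  S \ del = {key_at(k4,dock), open(d_dock_office), open(d_office_store), open(d_store_hall)}
  ∪ add   = {at(hall), key_at(k4,dock), open(d_dock_office), open(d_office_store), open(d_store_hall)}

== RESULT ==
["at(hall)", "key_at(k4,dock)", "open(d_dock_office)", "open(d_office_store)", "open(d_store_hall)"]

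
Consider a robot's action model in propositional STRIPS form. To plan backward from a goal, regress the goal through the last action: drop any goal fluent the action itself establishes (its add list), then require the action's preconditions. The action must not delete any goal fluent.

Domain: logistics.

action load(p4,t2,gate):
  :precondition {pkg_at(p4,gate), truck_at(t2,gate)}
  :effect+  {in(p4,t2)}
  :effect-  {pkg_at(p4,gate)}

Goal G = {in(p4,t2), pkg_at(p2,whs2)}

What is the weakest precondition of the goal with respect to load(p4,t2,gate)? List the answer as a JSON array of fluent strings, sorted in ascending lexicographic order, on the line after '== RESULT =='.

Compute (G \ add) ∪ pre:
  G ∩ del = {}  (empty — regression defined)
  G \ add = {in(p4,t2), pkg_at(p2,whs2)} \ {in(p4,t2)} = {pkg_at(p2,whs2)}
  ∪ pre   = {pkg_at(p2,whs2)} ∪ {pkg_at(p4,gate), truck_at(t2,gate)}
          = {pkg_at(p2,whs2), pkg_at(p4,gate), truck_at(t2,gate)}

== RESULT ==
["pkg_at(p2,whs2)", "pkg_at(p4,gate)", "truck_at(t2,gate)"]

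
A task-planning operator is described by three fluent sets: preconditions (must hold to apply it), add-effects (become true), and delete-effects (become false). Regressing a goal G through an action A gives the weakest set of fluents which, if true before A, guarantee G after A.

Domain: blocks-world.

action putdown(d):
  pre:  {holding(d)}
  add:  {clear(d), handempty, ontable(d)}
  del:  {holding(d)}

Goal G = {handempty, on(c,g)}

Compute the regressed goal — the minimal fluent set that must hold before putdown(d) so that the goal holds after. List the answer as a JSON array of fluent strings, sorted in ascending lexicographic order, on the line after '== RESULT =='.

Regress:
  G ∩ del = {}  (empty — regression defined)
  G \ add = {handempty, on(c,g)} \ {clear(d), handempty, ontable(d)} = {on(c,g)}
  ∪ pre   = {on(c,g)} ∪ {holding(d)}
          = {holding(d), on(c,g)}

== RESULT ==
["holding(d)", "on(c,g)"]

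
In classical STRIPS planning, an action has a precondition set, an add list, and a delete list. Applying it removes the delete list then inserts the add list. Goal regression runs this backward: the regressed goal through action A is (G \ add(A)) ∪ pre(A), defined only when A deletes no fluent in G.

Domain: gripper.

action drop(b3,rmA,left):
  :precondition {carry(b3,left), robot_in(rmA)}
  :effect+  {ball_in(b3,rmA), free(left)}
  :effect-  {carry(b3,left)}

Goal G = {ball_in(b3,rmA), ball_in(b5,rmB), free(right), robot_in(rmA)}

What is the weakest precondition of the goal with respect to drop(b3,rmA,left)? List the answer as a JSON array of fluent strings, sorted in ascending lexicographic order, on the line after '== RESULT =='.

Compute (G \ add) ∪ pre:
  G ∩ del = {}  (empty — regression defined)
  G \ add = {ball_in(b3,rmA), ball_in(b5,rmB), free(right), robot_in(rmA)} \ {ball_in(b3,rmA), free(left)} = {ball_in(b5,rmB), free(right), robot_in(rmA)}
  ∪ pre   = {ball_in(b5,rmB), free(right), robot_in(rmA)} ∪ {carry(b3,left), robot_in(rmA)}
          = {ball_in(b5,rmB), carry(b3,left), free(right), robot_in(rmA)}

== RESULT ==
["ball_in(b5,rmB)", "carry(b3,left)", "free(right)", "robot_in(rmA)"]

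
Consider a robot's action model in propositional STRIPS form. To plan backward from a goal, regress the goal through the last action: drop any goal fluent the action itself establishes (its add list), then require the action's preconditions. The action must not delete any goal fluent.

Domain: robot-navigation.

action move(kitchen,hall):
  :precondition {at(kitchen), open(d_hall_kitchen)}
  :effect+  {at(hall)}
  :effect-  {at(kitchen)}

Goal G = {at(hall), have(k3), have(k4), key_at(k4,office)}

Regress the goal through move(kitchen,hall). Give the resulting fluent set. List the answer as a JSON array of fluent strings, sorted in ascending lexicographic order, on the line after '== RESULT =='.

Compute (G \ add) ∪ pre:
  G ∩ del = {}  (empty — regression defined)
  G \ add = {at(hall), have(k3), have(k4), key_at(k4,office)} \ {at(hall)} = {have(k3), have(k4), key_at(k4,office)}
  ∪ pre   = {have(k3), have(k4), key_at(k4,office)} ∪ {at(kitchen), open(d_hall_kitchen)}
          = {at(kitchen), have(k3), have(k4), key_at(k4,office), open(d_hall_kitchen)}

== RESULT ==
["at(kitchen)", "have(k3)", "have(k4)", "key_at(k4,office)", "open(d_hall_kitchen)"]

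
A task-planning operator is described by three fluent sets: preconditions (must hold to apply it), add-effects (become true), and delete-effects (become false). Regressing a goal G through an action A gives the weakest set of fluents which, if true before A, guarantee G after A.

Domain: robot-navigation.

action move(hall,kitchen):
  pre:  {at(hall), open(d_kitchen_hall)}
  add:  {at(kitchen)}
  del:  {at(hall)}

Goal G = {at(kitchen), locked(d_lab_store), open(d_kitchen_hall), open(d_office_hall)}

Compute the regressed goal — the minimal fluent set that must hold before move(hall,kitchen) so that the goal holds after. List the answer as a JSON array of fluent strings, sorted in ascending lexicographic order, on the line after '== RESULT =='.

Regress:
  G ∩ del = {}  (empty — regression defined)
  G \ add = {at(kitchen), locked(d_lab_store), open(d_kitchen_hall), open(d_office_hall)} \ {at(kitchen)} = {locked(d_lab_store), open(d_kitchen_hall), open(d_office_hall)}
  ∪ pre   = {locked(d_lab_store), open(d_kitchen_hall), open(d_office_hall)} ∪ {at(hall), open(d_kitchen_hall)}
          = {at(hall), locked(d_lab_store), open(d_kitchen_hall), open(d_office_hall)}

== RESULT ==
["at(hall)", "locked(d_lab_store)", "open(d_kitchen_hall)", "open(d_office_hall)"]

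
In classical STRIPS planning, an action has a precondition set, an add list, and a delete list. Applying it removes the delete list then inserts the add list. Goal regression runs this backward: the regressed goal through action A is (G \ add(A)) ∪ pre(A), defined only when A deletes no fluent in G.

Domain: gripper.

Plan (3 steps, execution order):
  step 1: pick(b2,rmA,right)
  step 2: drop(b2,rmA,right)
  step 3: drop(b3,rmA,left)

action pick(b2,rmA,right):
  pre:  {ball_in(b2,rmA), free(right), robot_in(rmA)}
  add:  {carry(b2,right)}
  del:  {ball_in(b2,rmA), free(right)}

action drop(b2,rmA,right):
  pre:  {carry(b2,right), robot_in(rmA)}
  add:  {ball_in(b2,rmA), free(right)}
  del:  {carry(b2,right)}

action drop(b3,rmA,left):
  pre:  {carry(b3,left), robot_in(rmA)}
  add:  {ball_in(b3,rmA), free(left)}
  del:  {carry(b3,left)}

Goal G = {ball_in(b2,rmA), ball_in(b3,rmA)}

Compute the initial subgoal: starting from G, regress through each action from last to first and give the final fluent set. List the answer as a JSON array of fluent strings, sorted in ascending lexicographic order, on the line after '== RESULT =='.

Regress step by step:
  through step 3 (drop(b3,rmA,left)): drop {ball_in(b3,rmA)}, keep {ball_in(b2,rmA)}, require {carry(b3,left), robot_in(rmA)}
    → {ball_in(b2,rmA), carry(b3,left), robot_in(rmA)}
  through step 2 (drop(b2,rmA,right)): drop {ball_in(b2,rmA)}, keep {carry(b3,left), robot_in(rmA)}, require {carry(b2,right), robot_in(rmA)}
    → {carry(b2,right), carry(b3,left), robot_in(rmA)}
  through step 1 (pick(b2,rmA,right)): drop {carry(b2,right)}, keep {carry(b3,left), robot_in(rmA)}, require {ball_in(b2,rmA), free(right), robot_in(rmA)}
    → {ball_in(b2,rmA), carry(b3,left), free(right), robot_in(rmA)}

== RESULT ==
["ball_in(b2,rmA)", "carry(b3,left)", "free(right)", "robot_in(rmA)"]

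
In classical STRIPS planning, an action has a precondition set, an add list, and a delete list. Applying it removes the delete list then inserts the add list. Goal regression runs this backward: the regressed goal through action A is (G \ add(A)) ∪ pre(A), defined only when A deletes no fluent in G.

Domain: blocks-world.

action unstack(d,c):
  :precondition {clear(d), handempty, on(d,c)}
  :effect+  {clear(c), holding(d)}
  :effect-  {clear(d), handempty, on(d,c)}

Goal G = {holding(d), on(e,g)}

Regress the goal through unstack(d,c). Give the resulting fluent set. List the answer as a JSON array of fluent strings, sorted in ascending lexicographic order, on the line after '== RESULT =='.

Compute (G \ add) ∪ pre:
  G ∩ del = {}  (empty — regression defined)
  G \ add = {holding(d), on(e,g)} \ {clear(c), holding(d)} = {on(e,g)}
  ∪ pre   = {on(e,g)} ∪ {clear(d), handempty, on(d,c)}
          = {clear(d), handempty, on(d,c), on(e,g)}

== RESULT ==
["clear(d)", "handempty", "on(d,c)", "on(e,g)"]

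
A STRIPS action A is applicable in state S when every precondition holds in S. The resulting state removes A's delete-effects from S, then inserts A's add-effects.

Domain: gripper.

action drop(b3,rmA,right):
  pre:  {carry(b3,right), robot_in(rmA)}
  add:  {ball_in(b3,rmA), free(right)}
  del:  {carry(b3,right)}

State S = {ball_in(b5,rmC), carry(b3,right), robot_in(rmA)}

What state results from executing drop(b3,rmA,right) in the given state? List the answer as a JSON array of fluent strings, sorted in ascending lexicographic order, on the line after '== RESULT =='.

Compute (S \ del) ∪ add:
  pre ⊆ S: {carry(b3,right), robot_in(rmA)} ⊆ S  — applicable
  S \ del = {ball_in(b5,rmC), robot_in(rmA)}
  ∪ add   = {ball_in(b3,rmA), ball_in(b5,rmC), free(right), robot_in(rmA)}

== RESULT ==
["ball_in(b3,rmA)", "ball_in(b5,rmC)", "free(right)", "robot_in(rmA)"]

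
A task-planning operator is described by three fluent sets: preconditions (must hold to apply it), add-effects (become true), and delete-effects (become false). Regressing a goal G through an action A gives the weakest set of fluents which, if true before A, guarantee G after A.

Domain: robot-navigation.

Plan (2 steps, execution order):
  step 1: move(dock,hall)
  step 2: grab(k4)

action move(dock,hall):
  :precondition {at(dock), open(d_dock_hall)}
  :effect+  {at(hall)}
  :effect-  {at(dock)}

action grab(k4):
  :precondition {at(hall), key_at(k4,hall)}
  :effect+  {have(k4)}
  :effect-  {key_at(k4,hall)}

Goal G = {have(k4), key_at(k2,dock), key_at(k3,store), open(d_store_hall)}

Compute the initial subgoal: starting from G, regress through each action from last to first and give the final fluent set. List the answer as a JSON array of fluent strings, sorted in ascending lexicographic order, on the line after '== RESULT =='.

Regress step by step:
  through step 2 (grab(k4)): drop {have(k4)}, keep {key_at(k2,dock), key_at(k3,store), open(d_store_hall)}, require {at(hall), key_at(k4,hall)}
    → {at(hall), key_at(k2,dock), key_at(k3,store), key_at(k4,hall), open(d_store_hall)}
  through step 1 (move(dock,hall)): drop {at(hall)}, keep {key_at(k2,dock), key_at(k3,store), key_at(k4,hall), open(d_store_hall)}, require {at(dock), open(d_dock_hall)}
    → {at(dock), key_at(k2,dock), key_at(k3,store), key_at(k4,hall), open(d_dock_hall), open(d_store_hall)}

== RESULT ==
["at(dock)", "key_at(k2,dock)", "key_at(k3,store)", "key_at(k4,hall)", "open(d_dock_hall)", "open(d_store_hall)"]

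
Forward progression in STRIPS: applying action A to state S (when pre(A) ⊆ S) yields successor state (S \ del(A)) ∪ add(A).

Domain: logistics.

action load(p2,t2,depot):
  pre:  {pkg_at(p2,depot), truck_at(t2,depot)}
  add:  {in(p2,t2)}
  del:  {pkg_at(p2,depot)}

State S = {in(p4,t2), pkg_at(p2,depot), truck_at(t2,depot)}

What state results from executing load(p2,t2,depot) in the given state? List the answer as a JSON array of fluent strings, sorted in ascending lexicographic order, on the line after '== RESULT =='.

Progress:
  pre ⊆ S: {pkg_at(p2,depot), truck_at(t2,depot)} ⊆ S  — applicable
  S \ del = {in(p4,t2), truck_at(t2,depot)}
  ∪ add   = {in(p2,t2), in(p4,t2), truck_at(t2,depot)}

== RESULT ==
["in(p2,t2)", "in(p4,t2)", "truck_at(t2,depot)"]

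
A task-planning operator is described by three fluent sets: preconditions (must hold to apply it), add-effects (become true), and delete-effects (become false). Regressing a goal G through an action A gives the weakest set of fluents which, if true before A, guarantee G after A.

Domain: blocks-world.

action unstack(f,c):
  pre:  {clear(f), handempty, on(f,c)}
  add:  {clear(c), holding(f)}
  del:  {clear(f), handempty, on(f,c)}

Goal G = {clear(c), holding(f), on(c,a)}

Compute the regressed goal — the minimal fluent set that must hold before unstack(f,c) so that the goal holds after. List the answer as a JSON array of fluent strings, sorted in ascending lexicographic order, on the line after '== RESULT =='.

Regress:
  G ∩ del = {}  (empty — regression defined)
  G \ add = {clear(c), holding(f), on(c,a)} \ {clear(c), holding(f)} = {on(c,a)}
  ∪ pre   = {on(c,a)} ∪ {clear(f), handempty, on(f,c)}
          = {clear(f), handempty, on(c,a), on(f,c)}

== RESULT ==
["clear(f)", "handempty", "on(c,a)", "on(f,c)"]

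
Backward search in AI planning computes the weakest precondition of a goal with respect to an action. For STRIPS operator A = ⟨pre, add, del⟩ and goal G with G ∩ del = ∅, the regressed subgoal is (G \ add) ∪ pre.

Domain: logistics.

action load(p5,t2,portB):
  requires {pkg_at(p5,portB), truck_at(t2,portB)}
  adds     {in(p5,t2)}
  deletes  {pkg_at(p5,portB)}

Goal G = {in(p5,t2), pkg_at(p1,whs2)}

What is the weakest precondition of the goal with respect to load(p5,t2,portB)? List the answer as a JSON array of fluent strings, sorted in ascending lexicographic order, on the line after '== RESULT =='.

Compute (G \ add) ∪ pre:
  G ∩ del = {}  (empty — regression defined)
  G \ add = {in(p5,t2), pkg_at(p1,whs2)} \ {in(p5,t2)} = {pkg_at(p1,whs2)}
  ∪ pre   = {pkg_at(p1,whs2)} ∪ {pkg_at(p5,portB), truck_at(t2,portB)}
          = {pkg_at(p1,whs2), pkg_at(p5,portB), truck_at(t2,portB)}

== RESULT ==
["pkg_at(p1,whs2)", "pkg_at(p5,portB)", "truck_at(t2,portB)"]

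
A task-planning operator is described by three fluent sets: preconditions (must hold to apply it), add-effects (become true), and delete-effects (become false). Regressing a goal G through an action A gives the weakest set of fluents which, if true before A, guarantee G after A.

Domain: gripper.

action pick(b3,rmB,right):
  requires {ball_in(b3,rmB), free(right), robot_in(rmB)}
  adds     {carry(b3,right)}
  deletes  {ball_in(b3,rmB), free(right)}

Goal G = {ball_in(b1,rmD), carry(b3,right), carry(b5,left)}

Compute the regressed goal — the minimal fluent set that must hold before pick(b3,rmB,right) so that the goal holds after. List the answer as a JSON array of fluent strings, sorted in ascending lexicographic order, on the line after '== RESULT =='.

Regress:
  G ∩ del = {}  (empty — regression defined)
  G \ add = {ball_in(b1,rmD), carry(b3,right), carry(b5,left)} \ {carry(b3,right)} = {ball_in(b1,rmD), carry(b5,left)}
  ∪ pre   = {ball_in(b1,rmD), carry(b5,left)} ∪ {ball_in(b3,rmB), free(right), robot_in(rmB)}
          = {ball_in(b1,rmD), ball_in(b3,rmB), carry(b5,left), free(right), robot_in(rmB)}

== RESULT ==
["ball_in(b1,rmD)", "ball_in(b3,rmB)", "carry(b5,left)", "free(right)", "robot_in(rmB)"]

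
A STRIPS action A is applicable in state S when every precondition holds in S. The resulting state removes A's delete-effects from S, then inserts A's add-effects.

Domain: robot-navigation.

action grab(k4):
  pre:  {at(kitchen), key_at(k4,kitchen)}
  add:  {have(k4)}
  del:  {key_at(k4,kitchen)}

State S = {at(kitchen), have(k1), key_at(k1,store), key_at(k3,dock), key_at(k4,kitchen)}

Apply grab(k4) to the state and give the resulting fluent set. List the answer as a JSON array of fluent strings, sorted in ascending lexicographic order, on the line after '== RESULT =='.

Compute (S \ del) ∪ add:
  pre ⊆ S: {at(kitchen), key_at(k4,kitchen)} ⊆ S  — applicable
  S \ del = {at(kitchen), have(k1), key_at(k1,store), key_at(k3,dock)}
  ∪ add   = {at(kitchen), have(k1), have(k4), key_at(k1,store), key_at(k3,dock)}

== RESULT ==
["at(kitchen)", "have(k1)", "have(k4)", "key_at(k1,store)", "key_at(k3,dock)"]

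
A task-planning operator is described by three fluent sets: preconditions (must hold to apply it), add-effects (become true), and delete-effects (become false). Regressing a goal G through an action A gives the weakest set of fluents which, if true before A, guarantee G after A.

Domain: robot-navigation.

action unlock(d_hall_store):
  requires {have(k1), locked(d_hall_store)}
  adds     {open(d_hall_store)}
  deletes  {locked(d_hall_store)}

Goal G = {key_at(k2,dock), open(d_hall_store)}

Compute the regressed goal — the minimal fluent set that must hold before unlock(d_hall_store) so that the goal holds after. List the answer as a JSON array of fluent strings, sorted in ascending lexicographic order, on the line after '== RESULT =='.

Compute (G \ add) ∪ pre:
  G ∩ del = {}  (empty — regression defined)
  G \ add = {key_at(k2,dock), open(d_hall_store)} \ {open(d_hall_store)} = {key_at(k2,dock)}
  ∪ pre   = {key_at(k2,dock)} ∪ {have(k1), locked(d_hall_store)}
          = {have(k1), key_at(k2,dock), locked(d_hall_store)}

== RESULT ==
["have(k1)", "key_at(k2,dock)", "locked(d_hall_store)"]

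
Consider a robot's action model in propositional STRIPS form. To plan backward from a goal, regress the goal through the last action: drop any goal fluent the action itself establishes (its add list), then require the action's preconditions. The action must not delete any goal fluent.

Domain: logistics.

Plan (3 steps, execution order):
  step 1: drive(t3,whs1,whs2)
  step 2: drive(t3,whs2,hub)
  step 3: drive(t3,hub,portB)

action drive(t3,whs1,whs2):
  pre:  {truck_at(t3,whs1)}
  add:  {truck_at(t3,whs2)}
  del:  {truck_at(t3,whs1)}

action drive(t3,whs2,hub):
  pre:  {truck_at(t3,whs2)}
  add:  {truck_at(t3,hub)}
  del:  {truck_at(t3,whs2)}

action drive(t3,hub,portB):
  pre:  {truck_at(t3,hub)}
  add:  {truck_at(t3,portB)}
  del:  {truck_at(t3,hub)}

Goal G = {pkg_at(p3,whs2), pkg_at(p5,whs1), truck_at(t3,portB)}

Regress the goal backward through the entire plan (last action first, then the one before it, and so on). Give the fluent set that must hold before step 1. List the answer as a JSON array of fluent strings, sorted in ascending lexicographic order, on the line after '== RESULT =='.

Regress step by step:
  through step 3 (drive(t3,hub,portB)): drop {truck_at(t3,portB)}, keep {pkg_at(p3,whs2), pkg_at(p5,whs1)}, require {truck_at(t3,hub)}
    → {pkg_at(p3,whs2), pkg_at(p5,whs1), truck_at(t3,hub)}
  through step 2 (drive(t3,whs2,hub)): drop {truck_at(t3,hub)}, keep {pkg_at(p3,whs2), pkg_at(p5,whs1)}, require {truck_at(t3,whs2)}
    → {pkg_at(p3,whs2), pkg_at(p5,whs1), truck_at(t3,whs2)}
  through step 1 (drive(t3,whs1,whs2)): drop {truck_at(t3,whs2)}, keep {pkg_at(p3,whs2), pkg_at(p5,whs1)}, require {truck_at(t3,whs1)}
    → {pkg_at(p3,whs2), pkg_at(p5,whs1), truck_at(t3,whs1)}

== RESULT ==
["pkg_at(p3,whs2)", "pkg_at(p5,whs1)", "truck_at(t3,whs1)"]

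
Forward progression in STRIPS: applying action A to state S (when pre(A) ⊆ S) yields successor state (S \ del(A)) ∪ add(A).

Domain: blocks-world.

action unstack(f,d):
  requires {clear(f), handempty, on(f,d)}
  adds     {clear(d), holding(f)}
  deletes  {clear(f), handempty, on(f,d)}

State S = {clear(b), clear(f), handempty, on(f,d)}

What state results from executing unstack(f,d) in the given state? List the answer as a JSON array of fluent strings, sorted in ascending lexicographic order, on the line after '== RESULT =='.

Compute (S \ del) ∪ add:
  pre ⊆ S: {clear(f), handempty, on(f,d)} ⊆ S  — applicable
  S \ del = {clear(b)}
  ∪ add   = {clear(b), clear(d), holding(f)}

== RESULT ==
["clear(b)", "clear(d)", "holding(f)"]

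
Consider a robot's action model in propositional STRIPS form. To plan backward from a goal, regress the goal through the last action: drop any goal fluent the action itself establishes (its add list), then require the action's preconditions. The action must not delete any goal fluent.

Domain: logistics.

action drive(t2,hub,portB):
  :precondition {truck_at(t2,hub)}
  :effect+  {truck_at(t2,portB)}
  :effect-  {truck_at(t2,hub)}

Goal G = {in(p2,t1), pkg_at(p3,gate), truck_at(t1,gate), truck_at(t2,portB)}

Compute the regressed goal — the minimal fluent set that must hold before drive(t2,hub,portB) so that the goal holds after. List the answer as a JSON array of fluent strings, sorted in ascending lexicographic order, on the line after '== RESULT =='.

Compute (G \ add) ∪ pre:
  G ∩ del = {}  (empty — regression defined)
  G \ add = {in(p2,t1), pkg_at(p3,gate), truck_at(t1,gate), truck_at(t2,portB)} \ {truck_at(t2,portB)} = {in(p2,t1), pkg_at(p3,gate), truck_at(t1,gate)}
  ∪ pre   = {in(p2,t1), pkg_at(p3,gate), truck_at(t1,gate)} ∪ {truck_at(t2,hub)}
          = {in(p2,t1), pkg_at(p3,gate), truck_at(t1,gate), truck_at(t2,hub)}

== RESULT ==
["in(p2,t1)", "pkg_at(p3,gate)", "truck_at(t1,gate)", "truck_at(t2,hub)"]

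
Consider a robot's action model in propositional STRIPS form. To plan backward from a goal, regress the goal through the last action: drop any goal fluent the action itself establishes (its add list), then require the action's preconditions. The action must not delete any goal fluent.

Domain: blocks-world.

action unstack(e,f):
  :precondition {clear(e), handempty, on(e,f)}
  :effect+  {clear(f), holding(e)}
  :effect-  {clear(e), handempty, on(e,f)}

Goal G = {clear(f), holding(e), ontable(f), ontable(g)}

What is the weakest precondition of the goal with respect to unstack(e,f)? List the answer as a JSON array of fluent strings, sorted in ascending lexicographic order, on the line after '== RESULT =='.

Regress:
  G ∩ del = {}  (empty — regression defined)
  G \ add = {clear(f), holding(e), ontable(f), ontable(g)} \ {clear(f), holding(e)} = {ontable(f), ontable(g)}
  ∪ pre   = {ontable(f), ontable(g)} ∪ {clear(e), handempty, on(e,f)}
          = {clear(e), handempty, on(e,f), ontable(f), ontable(g)}

== RESULT ==
["clear(e)", "handempty", "on(e,f)", "ontable(f)", "ontable(g)"]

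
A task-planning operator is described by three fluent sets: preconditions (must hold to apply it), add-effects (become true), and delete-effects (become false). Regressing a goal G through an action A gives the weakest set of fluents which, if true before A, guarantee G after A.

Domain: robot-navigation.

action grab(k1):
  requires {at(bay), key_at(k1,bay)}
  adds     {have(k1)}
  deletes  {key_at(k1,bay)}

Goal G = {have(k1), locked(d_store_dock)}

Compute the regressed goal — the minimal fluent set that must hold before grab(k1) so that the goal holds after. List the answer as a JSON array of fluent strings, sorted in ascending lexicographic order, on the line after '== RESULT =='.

Compute (G \ add) ∪ pre:
  G ∩ del = {}  (empty — regression defined)
  G \ add = {have(k1), locked(d_store_dock)} \ {have(k1)} = {locked(d_store_dock)}
  ∪ pre   = {locked(d_store_dock)} ∪ {at(bay), key_at(k1,bay)}
          = {at(bay), key_at(k1,bay), locked(d_store_dock)}

== RESULT ==
["at(bay)", "key_at(k1,bay)", "locked(d_store_dock)"]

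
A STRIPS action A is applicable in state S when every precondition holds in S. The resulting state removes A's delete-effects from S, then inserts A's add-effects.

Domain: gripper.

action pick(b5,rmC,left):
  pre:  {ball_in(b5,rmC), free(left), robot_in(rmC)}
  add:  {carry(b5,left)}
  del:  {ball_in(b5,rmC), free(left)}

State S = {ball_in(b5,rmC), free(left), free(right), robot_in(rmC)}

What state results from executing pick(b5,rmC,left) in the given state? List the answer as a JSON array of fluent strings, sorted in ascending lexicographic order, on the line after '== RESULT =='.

Compute (S \ del) ∪ add:
  pre ⊆ S: {ball_in(b5,rmC), free(left), robot_in(rmC)} ⊆ S  — applicable
  S \ del = {free(right), robot_in(rmC)}
  ∪ add   = {carry(b5,left), free(right), robot_in(rmC)}

== RESULT ==
["carry(b5,left)", "free(right)", "robot_in(rmC)"]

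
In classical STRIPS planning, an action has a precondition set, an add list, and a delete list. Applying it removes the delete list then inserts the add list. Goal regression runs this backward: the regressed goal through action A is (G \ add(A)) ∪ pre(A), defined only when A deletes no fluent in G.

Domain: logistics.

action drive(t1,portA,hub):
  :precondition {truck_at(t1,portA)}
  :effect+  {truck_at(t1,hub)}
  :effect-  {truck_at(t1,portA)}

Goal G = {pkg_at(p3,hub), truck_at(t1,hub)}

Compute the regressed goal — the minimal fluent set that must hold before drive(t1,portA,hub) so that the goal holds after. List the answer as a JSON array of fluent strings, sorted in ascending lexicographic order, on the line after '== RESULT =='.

Compute (G \ add) ∪ pre:
  G ∩ del = {}  (empty — regression defined)
  G \ add = {pkg_at(p3,hub), truck_at(t1,hub)} \ {truck_at(t1,hub)} = {pkg_at(p3,hub)}
  ∪ pre   = {pkg_at(p3,hub)} ∪ {truck_at(t1,portA)}
          = {pkg_at(p3,hub), truck_at(t1,portA)}

== RESULT ==
["pkg_at(p3,hub)", "truck_at(t1,portA)"]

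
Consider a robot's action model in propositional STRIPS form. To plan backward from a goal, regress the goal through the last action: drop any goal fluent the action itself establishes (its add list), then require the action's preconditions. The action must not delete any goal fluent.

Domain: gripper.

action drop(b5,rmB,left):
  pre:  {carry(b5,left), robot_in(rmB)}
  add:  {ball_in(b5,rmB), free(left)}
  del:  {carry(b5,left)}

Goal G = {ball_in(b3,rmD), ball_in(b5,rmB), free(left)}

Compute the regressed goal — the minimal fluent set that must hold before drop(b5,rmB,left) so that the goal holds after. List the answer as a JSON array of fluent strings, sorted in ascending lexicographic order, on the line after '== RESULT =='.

Regress:
  G ∩ del = {}  (empty — regression defined)
  G \ add = {ball_in(b3,rmD), ball_in(b5,rmB), free(left)} \ {ball_in(b5,rmB), free(left)} = {ball_in(b3,rmD)}
  ∪ pre   = {ball_in(b3,rmD)} ∪ {carry(b5,left), robot_in(rmB)}
          = {ball_in(b3,rmD), carry(b5,left), robot_in(rmB)}

== RESULT ==
["ball_in(b3,rmD)", "carry(b5,left)", "robot_in(rmB)"]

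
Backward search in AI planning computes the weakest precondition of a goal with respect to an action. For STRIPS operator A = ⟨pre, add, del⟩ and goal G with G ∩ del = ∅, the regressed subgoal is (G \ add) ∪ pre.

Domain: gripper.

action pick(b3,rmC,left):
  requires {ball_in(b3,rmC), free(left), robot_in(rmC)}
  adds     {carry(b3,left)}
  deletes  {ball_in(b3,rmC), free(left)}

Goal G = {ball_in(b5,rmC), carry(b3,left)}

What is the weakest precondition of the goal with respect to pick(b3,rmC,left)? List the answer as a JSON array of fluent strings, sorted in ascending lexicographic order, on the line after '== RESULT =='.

Compute (G \ add) ∪ pre:
  G ∩ del = {}  (empty — regression defined)
  G \ add = {ball_in(b5,rmC), carry(b3,left)} \ {carry(b3,left)} = {ball_in(b5,rmC)}
  ∪ pre   = {ball_in(b5,rmC)} ∪ {ball_in(b3,rmC), free(left), robot_in(rmC)}
          = {ball_in(b3,rmC), ball_in(b5,rmC), free(left), robot_in(rmC)}

== RESULT ==
["ball_in(b3,rmC)", "ball_in(b5,rmC)", "free(left)", "robot_in(rmC)"]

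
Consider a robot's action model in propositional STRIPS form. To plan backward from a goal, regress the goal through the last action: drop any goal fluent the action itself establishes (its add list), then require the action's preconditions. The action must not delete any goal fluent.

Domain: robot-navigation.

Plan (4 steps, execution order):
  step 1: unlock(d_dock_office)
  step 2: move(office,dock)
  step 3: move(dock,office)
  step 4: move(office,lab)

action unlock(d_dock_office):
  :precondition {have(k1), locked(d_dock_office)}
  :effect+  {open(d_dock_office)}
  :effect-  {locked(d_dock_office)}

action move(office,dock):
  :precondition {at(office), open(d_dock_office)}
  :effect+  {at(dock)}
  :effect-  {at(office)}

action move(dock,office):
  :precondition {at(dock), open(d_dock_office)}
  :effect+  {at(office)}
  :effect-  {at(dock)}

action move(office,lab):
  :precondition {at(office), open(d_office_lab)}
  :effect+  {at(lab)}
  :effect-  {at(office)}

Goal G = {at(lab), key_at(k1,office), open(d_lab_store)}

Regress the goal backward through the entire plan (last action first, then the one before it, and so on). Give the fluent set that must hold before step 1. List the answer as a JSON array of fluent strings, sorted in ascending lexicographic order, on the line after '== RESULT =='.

Work backward from the goal:
  through step 4 (move(office,lab)): drop {at(lab)}, keep {key_at(k1,office), open(d_lab_store)}, require {at(office), open(d_office_lab)}
    → {at(office), key_at(k1,office), open(d_lab_store), open(d_office_lab)}
  through step 3 (move(dock,office)): drop {at(office)}, keep {key_at(k1,office), open(d_lab_store), open(d_office_lab)}, require {at(dock), open(d_dock_office)}
    → {at(dock), key_at(k1,office), open(d_dock_office), open(d_lab_store), open(d_office_lab)}
  through step 2 (move(office,dock)): drop {at(dock)}, keep {key_at(k1,office), open(d_dock_office), open(d_lab_store), open(d_office_lab)}, require {at(office), open(d_dock_office)}
    → {at(office), key_at(k1,office), open(d_dock_office), open(d_lab_store), open(d_office_lab)}
  through step 1 (unlock(d_dock_office)): drop {open(d_dock_office)}, keep {at(office), key_at(k1,office), open(d_lab_store), open(d_office_lab)}, require {have(k1), locked(d_dock_office)}
    → {at(office), have(k1), key_at(k1,office), locked(d_dock_office), open(d_lab_store), open(d_office_lab)}

== RESULT ==
["at(office)", "have(k1)", "key_at(k1,office)", "locked(d_dock_office)", "open(d_lab_store)", "open(d_office_lab)"]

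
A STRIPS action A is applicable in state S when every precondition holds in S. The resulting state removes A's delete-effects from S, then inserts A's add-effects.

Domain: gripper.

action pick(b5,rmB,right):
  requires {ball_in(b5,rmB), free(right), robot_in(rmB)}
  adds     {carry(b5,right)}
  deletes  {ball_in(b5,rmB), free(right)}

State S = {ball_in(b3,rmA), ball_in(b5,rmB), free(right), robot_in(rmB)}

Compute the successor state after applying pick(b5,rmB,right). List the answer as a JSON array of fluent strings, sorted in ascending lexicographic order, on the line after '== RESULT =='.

Progress:
  pre ⊆ S: {ball_in(b5,rmB), free(right), robot_in(rmB)} ⊆ S  — applicable
  S \ del = {ball_in(b3,rmA), robot_in(rmB)}
  ∪ add   = {ball_in(b3,rmA), carry(b5,right), robot_in(rmB)}

== RESULT ==
["ball_in(b3,rmA)", "carry(b5,right)", "robot_in(rmB)"]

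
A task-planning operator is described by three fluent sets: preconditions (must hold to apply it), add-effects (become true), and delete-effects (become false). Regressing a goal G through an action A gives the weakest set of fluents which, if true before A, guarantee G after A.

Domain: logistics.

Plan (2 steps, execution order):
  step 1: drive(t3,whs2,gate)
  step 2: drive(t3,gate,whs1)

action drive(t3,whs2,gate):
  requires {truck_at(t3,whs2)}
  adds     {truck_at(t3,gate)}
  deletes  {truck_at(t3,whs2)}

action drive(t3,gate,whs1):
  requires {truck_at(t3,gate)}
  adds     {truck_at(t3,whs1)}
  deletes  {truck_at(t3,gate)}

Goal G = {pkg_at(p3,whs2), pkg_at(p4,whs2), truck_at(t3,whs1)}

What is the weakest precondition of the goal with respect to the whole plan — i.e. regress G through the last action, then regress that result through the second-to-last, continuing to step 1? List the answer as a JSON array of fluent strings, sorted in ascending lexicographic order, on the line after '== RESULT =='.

Work backward from the goal:
  through step 2 (drive(t3,gate,whs1)): drop {truck_at(t3,whs1)}, keep {pkg_at(p3,whs2), pkg_at(p4,whs2)}, require {truck_at(t3,gate)}
    → {pkg_at(p3,whs2), pkg_at(p4,whs2), truck_at(t3,gate)}
  through step 1 (drive(t3,whs2,gate)): drop {truck_at(t3,gate)}, keep {pkg_at(p3,whs2), pkg_at(p4,whs2)}, require {truck_at(t3,whs2)}
    → {pkg_at(p3,whs2), pkg_at(p4,whs2), truck_at(t3,whs2)}

== RESULT ==
["pkg_at(p3,whs2)", "pkg_at(p4,whs2)", "truck_at(t3,whs2)"]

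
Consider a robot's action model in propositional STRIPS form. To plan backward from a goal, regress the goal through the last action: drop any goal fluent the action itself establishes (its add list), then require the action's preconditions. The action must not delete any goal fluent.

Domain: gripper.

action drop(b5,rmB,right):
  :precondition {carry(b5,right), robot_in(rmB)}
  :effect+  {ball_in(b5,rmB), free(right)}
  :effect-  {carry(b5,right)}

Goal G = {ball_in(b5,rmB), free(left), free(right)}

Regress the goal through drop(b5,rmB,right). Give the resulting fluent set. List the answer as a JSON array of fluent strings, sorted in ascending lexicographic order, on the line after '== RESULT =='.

Compute (G \ add) ∪ pre:
  G ∩ del = {}  (empty — regression defined)
  G \ add = {ball_in(b5,rmB), free(left), free(right)} \ {ball_in(b5,rmB), free(right)} = {free(left)}
  ∪ pre   = {free(left)} ∪ {carry(b5,right), robot_in(rmB)}
          = {carry(b5,right), free(left), robot_in(rmB)}

== RESULT ==
["carry(b5,right)", "free(left)", "robot_in(rmB)"]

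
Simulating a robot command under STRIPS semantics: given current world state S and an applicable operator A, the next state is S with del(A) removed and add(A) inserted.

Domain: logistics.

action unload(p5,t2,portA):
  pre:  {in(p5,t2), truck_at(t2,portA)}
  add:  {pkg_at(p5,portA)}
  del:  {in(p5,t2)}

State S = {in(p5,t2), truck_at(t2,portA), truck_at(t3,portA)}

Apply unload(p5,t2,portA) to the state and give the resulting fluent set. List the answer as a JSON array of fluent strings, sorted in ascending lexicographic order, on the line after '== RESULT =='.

Compute (S \ del) ∪ add:
  pre ⊆ S: {in(p5,t2), truck_at(t2,portA)} ⊆ S  — applicable
  S \ del = {truck_at(t2,portA), truck_at(t3,portA)}
  ∪ add   = {pkg_at(p5,portA), truck_at(t2,portA), truck_at(t3,portA)}

== RESULT ==
["pkg_at(p5,portA)", "truck_at(t2,portA)", "truck_at(t3,portA)"]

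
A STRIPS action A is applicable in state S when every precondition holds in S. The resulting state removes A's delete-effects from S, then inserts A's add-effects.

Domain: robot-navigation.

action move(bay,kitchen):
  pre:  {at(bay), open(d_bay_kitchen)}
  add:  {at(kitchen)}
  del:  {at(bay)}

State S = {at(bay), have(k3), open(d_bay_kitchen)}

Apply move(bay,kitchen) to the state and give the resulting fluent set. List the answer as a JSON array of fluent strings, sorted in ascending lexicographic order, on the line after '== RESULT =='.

Compute (S \ del) ∪ add:
  pre ⊆ S: {at(bay), open(d_bay_kitchen)} ⊆ S  — applicable
  S \ del = {have(k3), open(d_bay_kitchen)}
  ∪ add   = {at(kitchen), have(k3), open(d_bay_kitchen)}

== RESULT ==
["at(kitchen)", "have(k3)", "open(d_bay_kitchen)"]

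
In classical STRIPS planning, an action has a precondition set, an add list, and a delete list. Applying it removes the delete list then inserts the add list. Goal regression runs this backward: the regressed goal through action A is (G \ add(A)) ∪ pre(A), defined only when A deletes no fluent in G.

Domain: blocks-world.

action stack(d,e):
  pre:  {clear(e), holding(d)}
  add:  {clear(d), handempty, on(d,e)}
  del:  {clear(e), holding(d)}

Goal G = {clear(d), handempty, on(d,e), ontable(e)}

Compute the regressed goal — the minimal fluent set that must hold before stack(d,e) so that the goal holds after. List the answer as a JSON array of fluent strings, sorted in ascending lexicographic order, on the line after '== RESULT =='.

Compute (G \ add) ∪ pre:
  G ∩ del = {}  (empty — regression defined)
  G \ add = {clear(d), handempty, on(d,e), ontable(e)} \ {clear(d), handempty, on(d,e)} = {ontable(e)}
  ∪ pre   = {ontable(e)} ∪ {clear(e), holding(d)}
          = {clear(e), holding(d), ontable(e)}

== RESULT ==
["clear(e)", "holding(d)", "ontable(e)"]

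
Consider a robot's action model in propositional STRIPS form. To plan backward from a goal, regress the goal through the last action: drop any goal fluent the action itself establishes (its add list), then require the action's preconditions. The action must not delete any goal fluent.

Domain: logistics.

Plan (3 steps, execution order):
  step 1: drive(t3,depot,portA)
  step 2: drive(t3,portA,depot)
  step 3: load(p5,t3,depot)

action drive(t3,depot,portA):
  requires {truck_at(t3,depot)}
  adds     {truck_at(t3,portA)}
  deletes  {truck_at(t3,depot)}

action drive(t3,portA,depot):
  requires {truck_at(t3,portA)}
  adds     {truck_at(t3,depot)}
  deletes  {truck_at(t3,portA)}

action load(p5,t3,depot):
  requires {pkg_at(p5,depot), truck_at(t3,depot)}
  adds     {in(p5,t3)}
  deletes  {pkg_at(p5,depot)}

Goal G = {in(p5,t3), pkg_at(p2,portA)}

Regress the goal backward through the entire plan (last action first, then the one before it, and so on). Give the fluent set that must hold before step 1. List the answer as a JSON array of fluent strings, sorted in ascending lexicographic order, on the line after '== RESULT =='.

Work backward from the goal:
  through step 3 (load(p5,t3,depot)): drop {in(p5,t3)}, keep {pkg_at(p2,portA)}, require {pkg_at(p5,depot), truck_at(t3,depot)}
    → {pkg_at(p2,portA), pkg_at(p5,depot), truck_at(t3,depot)}
  through step 2 (drive(t3,portA,depot)): drop {truck_at(t3,depot)}, keep {pkg_at(p2,portA), pkg_at(p5,depot)}, require {truck_at(t3,portA)}
    → {pkg_at(p2,portA), pkg_at(p5,depot), truck_at(t3,portA)}
  through step 1 (drive(t3,depot,portA)): drop {truck_at(t3,portA)}, keep {pkg_at(p2,portA), pkg_at(p5,depot)}, require {truck_at(t3,depot)}
    → {pkg_at(p2,portA), pkg_at(p5,depot), truck_at(t3,depot)}

== RESULT ==
["pkg_at(p2,portA)", "pkg_at(p5,depot)", "truck_at(t3,depot)"]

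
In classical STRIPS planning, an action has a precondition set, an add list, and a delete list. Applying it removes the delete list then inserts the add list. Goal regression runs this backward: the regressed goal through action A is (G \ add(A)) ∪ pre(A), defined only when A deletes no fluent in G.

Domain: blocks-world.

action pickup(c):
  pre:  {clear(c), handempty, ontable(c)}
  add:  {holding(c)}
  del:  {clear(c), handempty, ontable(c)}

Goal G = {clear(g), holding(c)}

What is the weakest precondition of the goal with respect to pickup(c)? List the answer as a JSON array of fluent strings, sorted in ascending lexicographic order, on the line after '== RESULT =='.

Regress:
  G ∩ del = {}  (empty — regression defined)
  G \ add = {clear(g), holding(c)} \ {holding(c)} = {clear(g)}
  ∪ pre   = {clear(g)} ∪ {clear(c), handempty, ontable(c)}
          = {clear(c), clear(g), handempty, ontable(c)}

== RESULT ==
["clear(c)", "clear(g)", "handempty", "ontable(c)"]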